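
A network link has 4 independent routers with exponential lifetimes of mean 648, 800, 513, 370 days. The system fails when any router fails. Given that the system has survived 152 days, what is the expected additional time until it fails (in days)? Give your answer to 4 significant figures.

134.3

First-failure rate Σλ = 1/648 + 1/800 + 1/513 + 1/370 = 0.00744523.
By memorylessness the expected residual is 1/Σλ = 134.314 days, regardless of the 152 already elapsed.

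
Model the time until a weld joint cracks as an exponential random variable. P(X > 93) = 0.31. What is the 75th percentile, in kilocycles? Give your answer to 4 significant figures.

110.1

e^(−λ·93) = 0.31 ⇒ λ = −ln(0.31)/93 = 0.0125934.
75th percentile: 1 − e^(−λt) = 0.75, t = −ln(0.25)/λ = 110.081 kilocycles.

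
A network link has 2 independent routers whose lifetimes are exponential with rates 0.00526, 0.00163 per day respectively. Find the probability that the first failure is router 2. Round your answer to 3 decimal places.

0.237

The time to first failure is exponential with rate Σλ = 0.00526 + 0.00163 = 0.00689.
P(router 2 first) = λ_2/Σλ = 0.00163/0.00689 ≈ 0.237.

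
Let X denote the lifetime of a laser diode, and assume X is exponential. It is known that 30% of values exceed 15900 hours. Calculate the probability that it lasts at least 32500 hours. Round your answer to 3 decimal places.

e^(−λ·15900) = 0.30 ⇒ λ = −ln(0.30)/15900 = 0.0000757216.
P(X > 32500) = e^(−0.0000757216·32500) = e^(−2.461) ≈ 0.085.

0.085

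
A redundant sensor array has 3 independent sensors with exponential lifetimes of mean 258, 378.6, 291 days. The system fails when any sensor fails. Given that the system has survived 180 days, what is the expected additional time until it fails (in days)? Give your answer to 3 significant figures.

100

First-failure rate Σλ = 1/258 + 1/378.6 + 1/291 = 0.00995371.
By memorylessness the expected residual is 1/Σλ = 100.465 days, regardless of the 180 already elapsed.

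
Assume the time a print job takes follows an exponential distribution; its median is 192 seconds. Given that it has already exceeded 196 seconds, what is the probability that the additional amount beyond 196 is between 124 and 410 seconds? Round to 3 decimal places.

0.412

For an exponential, median = ln(2)/λ, so λ = ln 2 / 192 = 0.00361014 per second.
Memoryless: the residual past 196 is again Exp(λ).
P(124 < residual < 410) = e^(−λ·124) − e^(−λ·410) = 0.63912 − 0.22760 ≈ 0.412.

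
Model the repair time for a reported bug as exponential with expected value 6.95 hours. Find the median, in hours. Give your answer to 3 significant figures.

4.82

The rate is λ = 1/6.95 = 0.143885 per hour.
Set 1 − e^(−λt) = 0.5, so t = −ln(0.5)/λ = 0.69315/0.143885 ≈ 4.81737 hours.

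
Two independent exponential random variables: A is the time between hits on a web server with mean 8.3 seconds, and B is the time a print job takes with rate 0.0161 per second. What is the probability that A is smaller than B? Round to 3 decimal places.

0.882

λ_1 = 1/8.3 = 0.120482, λ_2 = 0.0161.
For independent exponentials, P(A < B) = λ_1/(λ_1+λ_2) = 0.120482/0.136582 ≈ 0.882.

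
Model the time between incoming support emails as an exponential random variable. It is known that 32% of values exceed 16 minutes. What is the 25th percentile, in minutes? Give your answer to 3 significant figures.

e^(−λ·16) = 0.32 ⇒ λ = −ln(0.32)/16 = 0.0712146.
25th percentile: 1 − e^(−λt) = 0.25, t = −ln(0.75)/λ = 4.03965 minutes.

4.04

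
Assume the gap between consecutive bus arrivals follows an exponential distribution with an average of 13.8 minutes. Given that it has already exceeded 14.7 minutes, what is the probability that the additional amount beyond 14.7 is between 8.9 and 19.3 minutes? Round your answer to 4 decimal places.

0.2777

The rate is λ = 1/13.8 = 0.0724638 per minute.
Memoryless: the residual past 14.7 is again Exp(λ).
P(8.9 < residual < 19.3) = e^(−λ·8.9) − e^(−λ·19.3) = 0.52470 − 0.24695 ≈ 0.2777.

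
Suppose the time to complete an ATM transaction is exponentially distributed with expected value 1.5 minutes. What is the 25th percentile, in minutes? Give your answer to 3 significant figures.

The rate is λ = 1/1.5 = 0.666667 per minute.
Set 1 − e^(−λt) = 0.25, so t = −ln(0.75)/λ = 0.28768/0.666667 ≈ 0.431523 minutes.

0.432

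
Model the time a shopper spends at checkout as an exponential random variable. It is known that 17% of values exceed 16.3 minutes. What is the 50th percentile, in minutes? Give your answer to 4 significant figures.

e^(−λ·16.3) = 0.17 ⇒ λ = −ln(0.17)/16.3 = 0.108709.
50th percentile: 1 − e^(−λt) = 0.5, t = −ln(0.5)/λ = 6.37617 minutes.

6.376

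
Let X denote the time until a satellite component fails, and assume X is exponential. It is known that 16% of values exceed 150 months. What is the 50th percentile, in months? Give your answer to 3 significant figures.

56.7

e^(−λ·150) = 0.16 ⇒ λ = −ln(0.16)/150 = 0.0122172.
50th percentile: 1 − e^(−λt) = 0.5, t = −ln(0.5)/λ = 56.7353 months.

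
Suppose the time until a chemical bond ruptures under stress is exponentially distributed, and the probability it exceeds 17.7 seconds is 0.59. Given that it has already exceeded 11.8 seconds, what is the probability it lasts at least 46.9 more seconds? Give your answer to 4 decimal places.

From e^(−λ·17.7) = 0.59, λ = −ln(0.59)/17.7 = 0.0298098.
Memoryless: P(X > 11.8+46.9 | X > 11.8) = P(X > 46.9) = e^(−0.0298098·46.9) ≈ 0.2471.

0.2471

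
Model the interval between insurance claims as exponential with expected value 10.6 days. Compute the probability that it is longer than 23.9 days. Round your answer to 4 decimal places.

0.1049

The rate is λ = 1/10.6 = 0.0943396 per day.
P(X > 23.9) = e^(−λ·23.9) = e^(−2.2547) ≈ 0.1049.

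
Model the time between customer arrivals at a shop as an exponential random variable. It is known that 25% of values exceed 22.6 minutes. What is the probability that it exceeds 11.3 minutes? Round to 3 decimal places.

e^(−λ·22.6) = 0.25 ⇒ λ = −ln(0.25)/22.6 = 0.0613405.
P(X > 11.3) = e^(−0.0613405·11.3) = e^(−0.69315) ≈ 0.500.

0.500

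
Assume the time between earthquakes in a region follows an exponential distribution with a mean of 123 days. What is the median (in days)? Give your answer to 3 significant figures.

The rate is λ = 1/123 = 0.00813008 per day.
Set 1 − e^(−λt) = 0.5, so t = −ln(0.5)/λ = 0.69315/0.00813008 ≈ 85.2571 days.

85.3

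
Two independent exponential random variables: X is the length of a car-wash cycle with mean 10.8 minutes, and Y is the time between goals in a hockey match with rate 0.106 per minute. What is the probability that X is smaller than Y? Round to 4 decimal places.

λ_1 = 1/10.8 = 0.0925926, λ_2 = 0.106.
For independent exponentials, P(X < Y) = λ_1/(λ_1+λ_2) = 0.0925926/0.198593 ≈ 0.4662.

0.4662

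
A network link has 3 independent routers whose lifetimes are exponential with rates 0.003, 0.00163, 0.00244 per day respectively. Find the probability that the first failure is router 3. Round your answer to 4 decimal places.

0.3451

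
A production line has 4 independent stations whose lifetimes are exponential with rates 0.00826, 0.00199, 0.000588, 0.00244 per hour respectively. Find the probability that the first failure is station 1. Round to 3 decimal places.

0.622

The time to first failure is exponential with rate Σλ = 0.00826 + 0.00199 + 0.000588 + 0.00244 = 0.013278.
P(station 1 first) = λ_1/Σλ = 0.00826/0.013278 ≈ 0.622.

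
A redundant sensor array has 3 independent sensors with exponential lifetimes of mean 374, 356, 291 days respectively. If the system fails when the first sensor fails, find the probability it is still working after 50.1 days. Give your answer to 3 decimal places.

The first failure time is exponential with rate Σλ_i = 1/374 + 1/356 + 1/291 = 0.00891921 per day.
P(min > 50.1) = e^(−0.00891921·50.1) = e^(−0.44685) ≈ 0.640.

0.640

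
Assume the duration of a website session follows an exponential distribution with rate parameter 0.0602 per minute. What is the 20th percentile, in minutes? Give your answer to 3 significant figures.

3.71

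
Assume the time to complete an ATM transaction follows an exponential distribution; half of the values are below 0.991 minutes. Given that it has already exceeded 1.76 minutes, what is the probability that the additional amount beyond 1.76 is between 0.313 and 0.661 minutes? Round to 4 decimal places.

For an exponential, median = ln(2)/λ, so λ = ln 2 / 0.991 = 0.699442 per minute.
Memoryless: the residual past 1.76 is again Exp(λ).
P(0.313 < residual < 0.661) = e^(−λ·0.313) − e^(−λ·0.661) = 0.80338 − 0.62981 ≈ 0.1736.

0.1736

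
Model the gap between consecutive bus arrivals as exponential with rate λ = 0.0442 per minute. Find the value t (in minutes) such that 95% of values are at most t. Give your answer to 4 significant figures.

67.78

Set 1 − e^(−λt) = 0.95, so t = −ln(0.05)/λ = 2.9957/0.0442 ≈ 67.7767 minutes.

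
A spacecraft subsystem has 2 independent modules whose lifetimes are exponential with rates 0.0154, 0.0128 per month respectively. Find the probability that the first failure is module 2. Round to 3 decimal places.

0.454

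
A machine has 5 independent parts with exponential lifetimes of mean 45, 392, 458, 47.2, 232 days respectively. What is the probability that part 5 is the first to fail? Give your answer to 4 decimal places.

0.0822

Rates: λ_i = 1/mean_i → 0.0222222, 0.00255102, 0.00218341, 0.0211864, 0.00431034; Σλ = 0.0524534.
P(part 5 first) = λ_5/Σλ = 0.00431034/0.0524534 ≈ 0.0822.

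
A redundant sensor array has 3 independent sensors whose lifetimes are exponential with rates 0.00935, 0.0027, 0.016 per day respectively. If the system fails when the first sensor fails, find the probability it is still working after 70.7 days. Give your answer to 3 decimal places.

0.138

The time to first failure is exponential with rate Σλ = 0.00935 + 0.0027 + 0.016 = 0.02805.
P(min > 70.7) = e^(−0.02805·70.7) = e^(−1.9831) ≈ 0.138.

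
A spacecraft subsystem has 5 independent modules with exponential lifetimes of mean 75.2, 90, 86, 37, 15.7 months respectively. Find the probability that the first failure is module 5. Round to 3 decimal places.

0.502

Rates: λ_i = 1/mean_i → 0.0132979, 0.0111111, 0.0116279, 0.027027, 0.0636943; Σλ = 0.126758.
P(module 5 first) = λ_5/Σλ = 0.0636943/0.126758 ≈ 0.502.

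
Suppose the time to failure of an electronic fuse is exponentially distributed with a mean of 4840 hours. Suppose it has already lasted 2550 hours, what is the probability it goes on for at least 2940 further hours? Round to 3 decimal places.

0.545

The rate is λ = 1/4840 = 0.000206612 per hour.
By the memoryless property, P(X > 2550+2940 | X > 2550) = P(X > 2940).
P(X > 2940) = e^(−0.60744) ≈ 0.545.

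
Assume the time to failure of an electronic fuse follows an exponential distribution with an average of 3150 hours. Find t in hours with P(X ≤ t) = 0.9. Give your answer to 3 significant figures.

The rate is λ = 1/3150 = 0.00031746 per hour.
Set 1 − e^(−λt) = 0.9, so t = −ln(0.1)/λ = 2.3026/0.00031746 ≈ 7253.14 hours.

7250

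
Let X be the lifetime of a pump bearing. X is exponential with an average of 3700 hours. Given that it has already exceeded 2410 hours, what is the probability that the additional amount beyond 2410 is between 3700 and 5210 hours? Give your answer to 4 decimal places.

0.1233

The rate is λ = 1/3700 = 0.00027027 per hour.
Memoryless: the residual past 2410 is again Exp(λ).
P(3700 < residual < 5210) = e^(−λ·3700) − e^(−λ·5210) = 0.36788 − 0.24461 ≈ 0.1233.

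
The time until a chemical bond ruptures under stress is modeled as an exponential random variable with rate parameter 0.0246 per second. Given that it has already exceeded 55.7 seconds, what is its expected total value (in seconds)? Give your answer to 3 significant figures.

By memorylessness, E[X | X > 55.7] = 55.7 + 1/λ = 55.7 + 40.6504 = 96.3504 seconds.

96.4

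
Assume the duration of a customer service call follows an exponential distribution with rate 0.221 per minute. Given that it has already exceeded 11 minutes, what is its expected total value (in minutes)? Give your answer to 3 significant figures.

By memorylessness, E[X | X > 11] = 11 + 1/λ = 11 + 4.52489 = 15.5249 minutes.

15.5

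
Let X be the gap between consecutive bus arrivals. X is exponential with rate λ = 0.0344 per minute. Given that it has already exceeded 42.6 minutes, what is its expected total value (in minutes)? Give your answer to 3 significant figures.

71.7

By memorylessness, E[X | X > 42.6] = 42.6 + 1/λ = 42.6 + 29.0698 = 71.6698 minutes.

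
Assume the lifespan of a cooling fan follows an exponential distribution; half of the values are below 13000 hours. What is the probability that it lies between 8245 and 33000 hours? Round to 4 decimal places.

For an exponential, median = ln(2)/λ, so λ = ln 2 / 13000 = 0.000053319 per hour.
P(8245 < X < 33000) = e^(−λ·8245) − e^(−λ·33000) = 0.64428 − 0.17213 ≈ 0.4722.

0.4722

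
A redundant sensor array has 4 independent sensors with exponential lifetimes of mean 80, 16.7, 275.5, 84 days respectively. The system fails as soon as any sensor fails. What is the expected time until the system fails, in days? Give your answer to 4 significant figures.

11.37

The first failure time is exponential with rate Σλ_i = 1/80 + 1/16.7 + 1/275.5 + 1/84 = 0.0879148 per day.
E[min] = 1/Σλ = 1/0.0879148 = 11.3747 days.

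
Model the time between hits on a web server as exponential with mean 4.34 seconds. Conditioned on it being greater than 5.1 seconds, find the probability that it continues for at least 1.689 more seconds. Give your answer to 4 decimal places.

The rate is λ = 1/4.34 = 0.230415 per second.
By the memoryless property, P(X > 5.1+1.689 | X > 5.1) = P(X > 1.689).
P(X > 1.689) = e^(−0.38917) ≈ 0.6776.

0.6776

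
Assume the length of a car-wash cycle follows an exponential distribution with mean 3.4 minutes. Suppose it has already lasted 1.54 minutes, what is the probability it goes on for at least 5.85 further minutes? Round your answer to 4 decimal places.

The rate is λ = 1/3.4 = 0.294118 per minute.
The exponential is memoryless, so the remaining time is again Exp(λ): the condition X > 1.54 is irrelevant.
P(X > 5.85) = e^(−1.7206) ≈ 0.1790.

0.1790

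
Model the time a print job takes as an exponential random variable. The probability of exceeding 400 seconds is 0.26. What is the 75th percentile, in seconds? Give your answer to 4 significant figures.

e^(−λ·400) = 0.26 ⇒ λ = −ln(0.26)/400 = 0.00336768.
75th percentile: 1 − e^(−λt) = 0.75, t = −ln(0.25)/λ = 411.646 seconds.

411.6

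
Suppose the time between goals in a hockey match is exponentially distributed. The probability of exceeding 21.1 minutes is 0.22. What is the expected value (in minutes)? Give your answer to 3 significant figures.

13.9

e^(−λ·21.1) = 0.22 ⇒ λ = −ln(0.22)/21.1 = 0.0717596.
Mean = 1/λ = 13.9354 minutes.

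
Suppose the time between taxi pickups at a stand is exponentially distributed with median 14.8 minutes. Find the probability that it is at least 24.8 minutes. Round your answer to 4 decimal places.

0.3130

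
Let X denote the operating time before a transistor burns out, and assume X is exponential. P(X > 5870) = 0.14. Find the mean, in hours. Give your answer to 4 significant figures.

2986

e^(−λ·5870) = 0.14 ⇒ λ = −ln(0.14)/5870 = 0.000334943.
Mean = 1/λ = 2985.59 hours.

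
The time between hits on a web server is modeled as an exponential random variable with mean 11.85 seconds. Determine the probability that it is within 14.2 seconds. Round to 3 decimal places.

The rate is λ = 1/11.85 = 0.0843882 per second.
P(X ≤ 14.2) = 1 − e^(−λ·14.2) = 1 − e^(−1.1983) ≈ 0.698.

0.698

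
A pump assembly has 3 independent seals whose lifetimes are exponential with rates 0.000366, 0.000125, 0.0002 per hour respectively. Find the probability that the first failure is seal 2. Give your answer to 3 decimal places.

0.181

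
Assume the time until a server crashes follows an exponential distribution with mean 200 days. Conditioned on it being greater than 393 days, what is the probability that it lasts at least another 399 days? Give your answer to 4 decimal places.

0.1360

The rate is λ = 1/200 = 0.005 per day.
P(X > s+t | X > s) = e^(−λ(s+t))/e^(−λs) = e^(−λt), independent of s = 393.
P(X > 399) = e^(−1.995) ≈ 0.1360.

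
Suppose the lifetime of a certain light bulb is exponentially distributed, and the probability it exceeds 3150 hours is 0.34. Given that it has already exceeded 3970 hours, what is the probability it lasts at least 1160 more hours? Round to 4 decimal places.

0.6721

From e^(−λ·3150) = 0.34, λ = −ln(0.34)/3150 = 0.000342479.
Memoryless: P(X > 3970+1160 | X > 3970) = P(X > 1160) = e^(−0.000342479·1160) ≈ 0.6721.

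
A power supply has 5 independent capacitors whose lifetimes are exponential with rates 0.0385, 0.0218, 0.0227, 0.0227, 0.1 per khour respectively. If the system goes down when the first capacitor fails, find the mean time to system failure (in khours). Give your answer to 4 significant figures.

4.861

The time to first failure is exponential with rate Σλ = 0.0385 + 0.0218 + 0.0227 + 0.0227 + 0.1 = 0.2057.
E[min] = 1/Σλ = 1/0.2057 = 4.86145 khours.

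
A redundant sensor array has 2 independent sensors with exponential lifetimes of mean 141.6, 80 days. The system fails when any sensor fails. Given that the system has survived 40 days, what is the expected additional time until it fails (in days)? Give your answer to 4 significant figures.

First-failure rate Σλ = 1/141.6 + 1/80 = 0.0195621.
By memorylessness the expected residual is 1/Σλ = 51.1191 days, regardless of the 40 already elapsed.

51.12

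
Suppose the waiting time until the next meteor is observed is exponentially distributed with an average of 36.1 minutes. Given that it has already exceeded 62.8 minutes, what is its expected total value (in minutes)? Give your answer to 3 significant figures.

98.9

The rate is λ = 1/36.1 = 0.0277008 per minute.
By memorylessness, E[X | X > 62.8] = 62.8 + 1/λ = 62.8 + 36.1 = 98.9 minutes.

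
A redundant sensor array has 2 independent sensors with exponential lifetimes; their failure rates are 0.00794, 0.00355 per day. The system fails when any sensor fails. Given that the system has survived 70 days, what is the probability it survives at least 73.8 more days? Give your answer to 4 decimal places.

Time to first failure ~ Exp(Σλ) with Σλ = 0.01149.
By memorylessness, P(T > 70+73.8 | T > 70) = P(T > 73.8) = e^(−0.01149·73.8) ≈ 0.4283.

0.4283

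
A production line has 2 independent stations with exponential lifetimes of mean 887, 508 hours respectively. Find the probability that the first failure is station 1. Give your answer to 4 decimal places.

0.3642

Rates: λ_i = 1/mean_i → 0.0011274, 0.0019685; Σλ = 0.0030959.
P(station 1 first) = λ_1/Σλ = 0.0011274/0.0030959 ≈ 0.3642.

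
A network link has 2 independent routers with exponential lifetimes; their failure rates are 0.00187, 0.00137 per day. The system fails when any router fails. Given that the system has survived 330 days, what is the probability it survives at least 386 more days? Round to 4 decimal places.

Time to first failure ~ Exp(Σλ) with Σλ = 0.00324.
By memorylessness, P(T > 330+386 | T > 330) = P(T > 386) = e^(−0.00324·386) ≈ 0.2863.

0.2863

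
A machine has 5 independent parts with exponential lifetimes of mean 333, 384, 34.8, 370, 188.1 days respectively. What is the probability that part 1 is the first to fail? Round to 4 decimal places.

Rates: λ_i = 1/mean_i → 0.003003, 0.00260417, 0.0287356, 0.0027027, 0.00531632; Σλ = 0.0423618.
P(part 1 first) = λ_1/Σλ = 0.003003/0.0423618 ≈ 0.0709.

0.0709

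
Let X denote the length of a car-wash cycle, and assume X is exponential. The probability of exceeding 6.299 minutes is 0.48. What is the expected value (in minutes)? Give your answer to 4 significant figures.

8.582

e^(−λ·6.299) = 0.48 ⇒ λ = −ln(0.48)/6.299 = 0.116522.
Mean = 1/λ = 8.5821 minutes.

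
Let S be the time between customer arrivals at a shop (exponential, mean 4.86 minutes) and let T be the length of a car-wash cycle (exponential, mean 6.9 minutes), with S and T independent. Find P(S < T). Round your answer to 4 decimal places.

0.5867

λ_1 = 1/4.86 = 0.205761, λ_2 = 1/6.9 = 0.144928.
For independent exponentials, P(S < T) = λ_1/(λ_1+λ_2) = 0.205761/0.350689 ≈ 0.5867.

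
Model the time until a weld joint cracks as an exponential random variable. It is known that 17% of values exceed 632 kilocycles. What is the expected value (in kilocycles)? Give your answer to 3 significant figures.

357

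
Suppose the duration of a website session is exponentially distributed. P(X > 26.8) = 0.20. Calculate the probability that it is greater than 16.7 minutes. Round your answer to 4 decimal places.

0.3668

e^(−λ·26.8) = 0.20 ⇒ λ = −ln(0.20)/26.8 = 0.0600537.
P(X > 16.7) = e^(−0.0600537·16.7) = e^(−1.0029) ≈ 0.3668.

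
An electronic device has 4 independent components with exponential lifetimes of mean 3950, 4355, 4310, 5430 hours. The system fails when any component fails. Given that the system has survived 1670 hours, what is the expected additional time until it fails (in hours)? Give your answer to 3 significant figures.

1110

First-failure rate Σλ = 1/3950 + 1/4355 + 1/4310 + 1/5430 = 0.000898966.
By memorylessness the expected residual is 1/Σλ = 1112.39 hours, regardless of the 1670 already elapsed.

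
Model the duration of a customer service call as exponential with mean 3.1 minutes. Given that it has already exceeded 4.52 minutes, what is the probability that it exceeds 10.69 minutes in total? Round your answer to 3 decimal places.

0.137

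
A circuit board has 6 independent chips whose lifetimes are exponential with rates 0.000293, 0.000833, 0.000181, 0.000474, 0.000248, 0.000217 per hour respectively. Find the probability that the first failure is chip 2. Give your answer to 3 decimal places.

The time to first failure is exponential with rate Σλ = 0.000293 + 0.000833 + 0.000181 + 0.000474 + 0.000248 + 0.000217 = 0.002246.
P(chip 2 first) = λ_2/Σλ = 0.000833/0.002246 ≈ 0.371.

0.371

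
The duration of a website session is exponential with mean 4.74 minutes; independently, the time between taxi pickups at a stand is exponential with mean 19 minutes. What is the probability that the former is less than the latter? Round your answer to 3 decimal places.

λ_1 = 1/4.74 = 0.21097, λ_2 = 1/19 = 0.0526316.
For independent exponentials, P(the former < the latter) = λ_1/(λ_1+λ_2) = 0.21097/0.263602 ≈ 0.800.

0.800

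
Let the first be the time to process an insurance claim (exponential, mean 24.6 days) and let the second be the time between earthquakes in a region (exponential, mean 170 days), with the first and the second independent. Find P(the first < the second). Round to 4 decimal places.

0.8736

λ_1 = 1/24.6 = 0.0406504, λ_2 = 1/170 = 0.00588235.
For independent exponentials, P(the first < the second) = λ_1/(λ_1+λ_2) = 0.0406504/0.0465328 ≈ 0.8736.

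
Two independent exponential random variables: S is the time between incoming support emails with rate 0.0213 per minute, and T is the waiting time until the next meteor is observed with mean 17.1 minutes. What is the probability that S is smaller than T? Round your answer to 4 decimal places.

λ_1 = 0.0213, λ_2 = 1/17.1 = 0.0584795.
For independent exponentials, P(S < T) = λ_1/(λ_1+λ_2) = 0.0213/0.0797795 ≈ 0.2670.

0.2670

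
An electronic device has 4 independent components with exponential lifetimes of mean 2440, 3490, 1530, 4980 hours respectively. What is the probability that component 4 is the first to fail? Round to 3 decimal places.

0.129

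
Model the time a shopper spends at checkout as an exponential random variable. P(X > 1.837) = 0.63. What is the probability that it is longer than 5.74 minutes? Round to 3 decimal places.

0.236

e^(−λ·1.837) = 0.63 ⇒ λ = −ln(0.63)/1.837 = 0.251516.
P(X > 5.74) = e^(−0.251516·5.74) = e^(−1.4437) ≈ 0.236.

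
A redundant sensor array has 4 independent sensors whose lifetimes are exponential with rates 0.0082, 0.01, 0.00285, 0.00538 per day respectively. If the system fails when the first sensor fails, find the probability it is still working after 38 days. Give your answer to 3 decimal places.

0.366

The time to first failure is exponential with rate Σλ = 0.0082 + 0.01 + 0.00285 + 0.00538 = 0.02643.
P(min > 38) = e^(−0.02643·38) = e^(−1.0043) ≈ 0.366.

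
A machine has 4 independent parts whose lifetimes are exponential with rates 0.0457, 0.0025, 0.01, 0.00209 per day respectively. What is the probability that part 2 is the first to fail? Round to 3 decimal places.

The time to first failure is exponential with rate Σλ = 0.0457 + 0.0025 + 0.01 + 0.00209 = 0.06029.
P(part 2 first) = λ_2/Σλ = 0.0025/0.06029 ≈ 0.041.

0.041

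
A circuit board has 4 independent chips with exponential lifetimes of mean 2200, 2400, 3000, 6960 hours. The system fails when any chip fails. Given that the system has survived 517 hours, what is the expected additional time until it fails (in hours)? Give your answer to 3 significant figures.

First-failure rate Σλ = 1/2200 + 1/2400 + 1/3000 + 1/6960 = 0.00134822.
By memorylessness the expected residual is 1/Σλ = 741.717 hours, regardless of the 517 already elapsed.

742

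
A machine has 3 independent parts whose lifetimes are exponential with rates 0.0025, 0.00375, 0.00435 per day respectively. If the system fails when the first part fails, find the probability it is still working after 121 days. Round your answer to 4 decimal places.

0.2773

The time to first failure is exponential with rate Σλ = 0.0025 + 0.00375 + 0.00435 = 0.0106.
P(min > 121) = e^(−0.0106·121) = e^(−1.2826) ≈ 0.2773.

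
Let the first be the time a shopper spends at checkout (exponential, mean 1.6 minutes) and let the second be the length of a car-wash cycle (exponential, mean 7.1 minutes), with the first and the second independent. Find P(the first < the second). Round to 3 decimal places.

0.816

λ_1 = 1/1.6 = 0.625, λ_2 = 1/7.1 = 0.140845.
For independent exponentials, P(the first < the second) = λ_1/(λ_1+λ_2) = 0.625/0.765845 ≈ 0.816.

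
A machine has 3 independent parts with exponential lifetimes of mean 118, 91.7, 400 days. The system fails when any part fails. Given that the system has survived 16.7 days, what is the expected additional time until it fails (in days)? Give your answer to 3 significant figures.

First-failure rate Σλ = 1/118 + 1/91.7 + 1/400 = 0.0218797.
By memorylessness the expected residual is 1/Σλ = 45.7045 days, regardless of the 16.7 already elapsed.

45.7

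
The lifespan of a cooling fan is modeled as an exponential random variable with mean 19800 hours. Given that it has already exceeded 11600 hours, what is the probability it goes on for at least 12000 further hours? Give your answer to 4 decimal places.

0.5455

The rate is λ = 1/19800 = 0.0000505051 per hour.
The exponential is memoryless, so the remaining time is again Exp(λ): the condition X > 11600 is irrelevant.
P(X > 12000) = e^(−0.60606) ≈ 0.5455.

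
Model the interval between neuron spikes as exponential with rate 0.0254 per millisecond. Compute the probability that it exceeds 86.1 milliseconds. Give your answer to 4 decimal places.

0.1123

P(X > 86.1) = e^(−λ·86.1) = e^(−2.1869) ≈ 0.1123.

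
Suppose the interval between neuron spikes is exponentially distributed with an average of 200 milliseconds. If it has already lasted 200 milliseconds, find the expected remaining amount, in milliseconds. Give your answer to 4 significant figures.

200.0

The rate is λ = 1/200 = 0.005 per millisecond.
By memorylessness, the remaining amount past any threshold is again Exp(λ) with mean 1/λ = 200 milliseconds.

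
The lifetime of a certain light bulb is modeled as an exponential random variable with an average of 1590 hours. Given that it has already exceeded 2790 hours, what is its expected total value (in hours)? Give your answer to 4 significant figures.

4380

The rate is λ = 1/1590 = 0.000628931 per hour.
By memorylessness, E[X | X > 2790] = 2790 + 1/λ = 2790 + 1590 = 4380 hours.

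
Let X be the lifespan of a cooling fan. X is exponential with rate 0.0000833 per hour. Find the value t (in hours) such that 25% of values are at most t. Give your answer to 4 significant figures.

3454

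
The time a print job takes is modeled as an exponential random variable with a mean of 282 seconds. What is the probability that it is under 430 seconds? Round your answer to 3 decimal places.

0.782

The rate is λ = 1/282 = 0.0035461 per second.
P(X ≤ 430) = 1 − e^(−λ·430) = 1 − e^(−1.5248) ≈ 0.782.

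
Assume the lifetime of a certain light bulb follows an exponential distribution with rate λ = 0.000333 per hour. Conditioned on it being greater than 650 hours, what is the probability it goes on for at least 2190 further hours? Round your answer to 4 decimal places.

0.4823

The exponential is memoryless, so the remaining time is again Exp(λ): the condition X > 650 is irrelevant.
P(X > 2190) = e^(−0.72927) ≈ 0.4823.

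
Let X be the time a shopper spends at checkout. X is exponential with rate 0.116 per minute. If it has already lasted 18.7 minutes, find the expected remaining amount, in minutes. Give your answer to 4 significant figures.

8.621

By memorylessness, the remaining amount past any threshold is again Exp(λ) with mean 1/λ = 8.62069 minutes.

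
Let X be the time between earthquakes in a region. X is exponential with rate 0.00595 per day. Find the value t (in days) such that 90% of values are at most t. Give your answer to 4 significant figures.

387.0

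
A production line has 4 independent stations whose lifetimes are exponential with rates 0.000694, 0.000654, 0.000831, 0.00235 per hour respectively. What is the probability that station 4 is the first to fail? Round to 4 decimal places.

0.5189

The time to first failure is exponential with rate Σλ = 0.000694 + 0.000654 + 0.000831 + 0.00235 = 0.004529.
P(station 4 first) = λ_4/Σλ = 0.00235/0.004529 ≈ 0.5189.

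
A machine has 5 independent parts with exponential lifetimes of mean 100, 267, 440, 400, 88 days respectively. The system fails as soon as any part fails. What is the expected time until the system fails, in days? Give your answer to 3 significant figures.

33.5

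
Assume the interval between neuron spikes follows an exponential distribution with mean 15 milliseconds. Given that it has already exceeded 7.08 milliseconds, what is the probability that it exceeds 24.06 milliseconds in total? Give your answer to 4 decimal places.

0.3224

The rate is λ = 1/15 = 0.0666667 per millisecond.
P(X > s+t | X > s) = e^(−λ(s+t))/e^(−λs) = e^(−λt), independent of s = 7.08.
P(X > 16.98) = e^(−1.132) ≈ 0.3224.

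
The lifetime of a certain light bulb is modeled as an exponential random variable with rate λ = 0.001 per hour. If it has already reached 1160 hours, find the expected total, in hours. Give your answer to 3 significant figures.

2160

By memorylessness, E[X | X > 1160] = 1160 + 1/λ = 1160 + 1000 = 2160 hours.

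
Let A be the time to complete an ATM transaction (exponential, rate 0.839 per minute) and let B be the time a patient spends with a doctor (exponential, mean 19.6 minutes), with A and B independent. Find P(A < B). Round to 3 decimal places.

λ_1 = 0.839, λ_2 = 1/19.6 = 0.0510204.
For independent exponentials, P(A < B) = λ_1/(λ_1+λ_2) = 0.839/0.89002 ≈ 0.943.

0.943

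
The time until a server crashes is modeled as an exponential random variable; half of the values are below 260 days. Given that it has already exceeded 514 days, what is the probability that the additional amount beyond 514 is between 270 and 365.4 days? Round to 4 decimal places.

0.1093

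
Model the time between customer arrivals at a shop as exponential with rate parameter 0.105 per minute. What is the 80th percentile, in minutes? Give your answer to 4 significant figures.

Set 1 − e^(−λt) = 0.8, so t = −ln(0.2)/λ = 1.6094/0.105 ≈ 15.328 minutes.

15.33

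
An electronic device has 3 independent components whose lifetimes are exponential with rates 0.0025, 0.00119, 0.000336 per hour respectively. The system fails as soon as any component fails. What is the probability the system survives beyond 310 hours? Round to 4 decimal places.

The time to first failure is exponential with rate Σλ = 0.0025 + 0.00119 + 0.000336 = 0.004026.
P(min > 310) = e^(−0.004026·310) = e^(−1.2481) ≈ 0.2871.

0.2871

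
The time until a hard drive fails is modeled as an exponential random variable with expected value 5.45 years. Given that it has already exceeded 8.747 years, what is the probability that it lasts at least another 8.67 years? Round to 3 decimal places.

The rate is λ = 1/5.45 = 0.183486 per year.
By the memoryless property, P(X > 8.747+8.67 | X > 8.747) = P(X > 8.67).
P(X > 8.67) = e^(−1.5908) ≈ 0.204.

0.204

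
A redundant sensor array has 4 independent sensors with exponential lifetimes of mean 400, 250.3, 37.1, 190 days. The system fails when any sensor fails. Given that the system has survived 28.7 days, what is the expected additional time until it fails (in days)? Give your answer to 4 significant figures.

First-failure rate Σλ = 1/400 + 1/250.3 + 1/37.1 + 1/190 = 0.0387125.
By memorylessness the expected residual is 1/Σλ = 25.8314 days, regardless of the 28.7 already elapsed.

25.83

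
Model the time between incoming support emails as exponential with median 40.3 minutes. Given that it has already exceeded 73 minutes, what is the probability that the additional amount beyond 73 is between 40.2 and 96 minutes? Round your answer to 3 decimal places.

0.309

For an exponential, median = ln(2)/λ, so λ = ln 2 / 40.3 = 0.0171997 per minute.
Memoryless: the residual past 73 is again Exp(λ).
P(40.2 < residual < 96) = e^(−λ·40.2) − e^(−λ·96) = 0.50086 − 0.19183 ≈ 0.309.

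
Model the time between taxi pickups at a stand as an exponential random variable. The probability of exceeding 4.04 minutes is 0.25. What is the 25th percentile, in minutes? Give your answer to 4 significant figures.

e^(−λ·4.04) = 0.25 ⇒ λ = −ln(0.25)/4.04 = 0.343142.
25th percentile: 1 − e^(−λt) = 0.25, t = −ln(0.75)/λ = 0.838376 minutes.

0.8384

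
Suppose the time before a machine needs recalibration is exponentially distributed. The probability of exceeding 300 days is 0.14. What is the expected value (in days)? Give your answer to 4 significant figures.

152.6

e^(−λ·300) = 0.14 ⇒ λ = −ln(0.14)/300 = 0.00655371.
Mean = 1/λ = 152.585 days.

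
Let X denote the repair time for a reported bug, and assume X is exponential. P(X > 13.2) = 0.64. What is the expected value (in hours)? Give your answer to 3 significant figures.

29.6

e^(−λ·13.2) = 0.64 ⇒ λ = −ln(0.64)/13.2 = 0.0338096.
Mean = 1/λ = 29.5774 hours.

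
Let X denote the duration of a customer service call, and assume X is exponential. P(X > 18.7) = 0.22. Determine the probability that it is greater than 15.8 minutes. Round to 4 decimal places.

0.2782

e^(−λ·18.7) = 0.22 ⇒ λ = −ln(0.22)/18.7 = 0.0809694.
P(X > 15.8) = e^(−0.0809694·15.8) = e^(−1.2793) ≈ 0.2782.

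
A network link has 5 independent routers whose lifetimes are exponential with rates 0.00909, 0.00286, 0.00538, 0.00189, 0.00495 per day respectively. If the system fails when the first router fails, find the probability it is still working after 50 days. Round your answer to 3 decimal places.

0.299

The time to first failure is exponential with rate Σλ = 0.00909 + 0.00286 + 0.00538 + 0.00189 + 0.00495 = 0.02417.
P(min > 50) = e^(−0.02417·50) = e^(−1.2085) ≈ 0.299.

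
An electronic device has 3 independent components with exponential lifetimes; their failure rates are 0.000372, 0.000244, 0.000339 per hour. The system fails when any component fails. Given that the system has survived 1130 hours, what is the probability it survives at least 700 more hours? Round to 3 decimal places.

Time to first failure ~ Exp(Σλ) with Σλ = 0.000955.
By memorylessness, P(T > 1130+700 | T > 1130) = P(T > 700) = e^(−0.000955·700) ≈ 0.512.

0.512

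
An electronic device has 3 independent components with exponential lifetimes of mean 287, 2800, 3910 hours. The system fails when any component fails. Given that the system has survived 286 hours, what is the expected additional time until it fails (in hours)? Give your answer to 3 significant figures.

First-failure rate Σλ = 1/287 + 1/2800 + 1/3910 = 0.00409722.
By memorylessness the expected residual is 1/Σλ = 244.068 hours, regardless of the 286 already elapsed.

244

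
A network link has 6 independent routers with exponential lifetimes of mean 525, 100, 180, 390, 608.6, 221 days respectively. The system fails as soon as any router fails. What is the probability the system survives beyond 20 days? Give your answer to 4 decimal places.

0.5922

The first failure time is exponential with rate Σλ_i = 1/525 + 1/100 + 1/180 + 1/390 + 1/608.6 + 1/221 = 0.0261924 per day.
P(min > 20) = e^(−0.0261924·20) = e^(−0.52385) ≈ 0.5922.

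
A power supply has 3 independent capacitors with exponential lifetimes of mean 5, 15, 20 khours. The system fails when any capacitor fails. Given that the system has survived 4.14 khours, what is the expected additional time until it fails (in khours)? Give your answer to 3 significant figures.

3.16

First-failure rate Σλ = 1/5 + 1/15 + 1/20 = 0.316667.
By memorylessness the expected residual is 1/Σλ = 3.15789 khours, regardless of the 4.14 already elapsed.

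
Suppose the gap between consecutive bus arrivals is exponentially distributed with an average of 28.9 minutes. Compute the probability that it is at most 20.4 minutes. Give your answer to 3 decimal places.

0.506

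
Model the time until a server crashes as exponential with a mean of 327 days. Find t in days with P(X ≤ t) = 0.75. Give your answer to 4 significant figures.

453.3

The rate is λ = 1/327 = 0.0030581 per day.
Set 1 − e^(−λt) = 0.75, so t = −ln(0.25)/λ = 1.3863/0.0030581 ≈ 453.318 days.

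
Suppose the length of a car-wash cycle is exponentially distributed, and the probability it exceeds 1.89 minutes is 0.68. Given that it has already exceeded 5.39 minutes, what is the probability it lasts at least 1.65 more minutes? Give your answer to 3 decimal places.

0.714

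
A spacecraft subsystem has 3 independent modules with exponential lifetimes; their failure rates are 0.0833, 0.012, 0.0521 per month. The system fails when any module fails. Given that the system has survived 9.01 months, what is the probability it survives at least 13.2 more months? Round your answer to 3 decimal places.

0.143

Time to first failure ~ Exp(Σλ) with Σλ = 0.1474.
By memorylessness, P(T > 9.01+13.2 | T > 9.01) = P(T > 13.2) = e^(−0.1474·13.2) ≈ 0.143.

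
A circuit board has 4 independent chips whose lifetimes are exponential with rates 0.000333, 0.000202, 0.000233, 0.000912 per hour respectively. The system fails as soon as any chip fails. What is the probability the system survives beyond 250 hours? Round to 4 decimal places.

0.6570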